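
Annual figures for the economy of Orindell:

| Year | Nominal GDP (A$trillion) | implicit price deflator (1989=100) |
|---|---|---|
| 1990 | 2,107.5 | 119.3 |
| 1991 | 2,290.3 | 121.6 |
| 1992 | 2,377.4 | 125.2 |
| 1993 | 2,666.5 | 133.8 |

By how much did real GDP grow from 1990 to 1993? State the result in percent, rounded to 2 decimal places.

Real GDP 1990 = 2107.5/1.193 = 1766.55.
Real GDP 1993 = 2666.5/1.338 = 1992.90.
Change = 1992.90/1766.55 − 1 = 0.1281.

12.81%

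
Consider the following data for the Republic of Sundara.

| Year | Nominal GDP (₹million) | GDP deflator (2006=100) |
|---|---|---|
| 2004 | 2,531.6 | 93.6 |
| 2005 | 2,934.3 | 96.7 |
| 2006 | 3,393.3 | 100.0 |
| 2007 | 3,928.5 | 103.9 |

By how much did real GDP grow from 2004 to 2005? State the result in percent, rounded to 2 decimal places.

Real GDP 2004 = 2531.6/0.936 = 2704.70.
Real GDP 2005 = 2934.3/0.967 = 3034.44.
Change = 3034.44/2704.70 − 1 = 0.1219.

12.19%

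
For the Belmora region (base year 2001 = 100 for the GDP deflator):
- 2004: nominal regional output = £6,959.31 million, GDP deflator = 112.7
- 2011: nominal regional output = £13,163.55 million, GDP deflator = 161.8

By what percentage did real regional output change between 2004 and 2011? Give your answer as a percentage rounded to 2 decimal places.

31.75%

Real regional output 2004 = 6959.31 / 1.127 = 6175.08.
Real regional output 2011 = 13163.55 / 1.618 = 8135.69.
Real growth = 8135.69 / 6175.08 − 1 = 0.3175.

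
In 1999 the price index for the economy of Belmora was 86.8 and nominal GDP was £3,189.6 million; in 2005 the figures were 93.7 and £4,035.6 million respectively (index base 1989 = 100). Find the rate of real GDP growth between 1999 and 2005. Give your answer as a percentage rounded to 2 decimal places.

17.21%

Real GDP 1999 = 3189.6 / 0.868 = 3674.65.
Real GDP 2005 = 4035.6 / 0.937 = 4306.94.
Real growth = 4306.94 / 3674.65 − 1 = 0.1721.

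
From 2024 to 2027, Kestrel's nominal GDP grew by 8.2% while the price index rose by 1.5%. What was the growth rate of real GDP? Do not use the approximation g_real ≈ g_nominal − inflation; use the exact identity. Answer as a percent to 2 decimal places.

(1 + g_nom) = (1 + g_real)(1 + π), so g_real = 1.0820 / 1.0150 − 1 = 0.06601.

6.60%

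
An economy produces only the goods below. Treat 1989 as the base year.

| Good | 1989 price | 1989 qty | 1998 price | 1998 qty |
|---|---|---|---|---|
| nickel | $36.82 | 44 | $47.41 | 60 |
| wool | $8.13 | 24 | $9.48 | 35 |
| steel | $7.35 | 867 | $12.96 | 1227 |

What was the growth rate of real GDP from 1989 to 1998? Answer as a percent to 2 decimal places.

40.60%

Real GDP 1989 = Nominal GDP 1989 = 36.82·44 + 8.13·24 + 7.35·867 = 8187.65.
Real GDP 1998 (at 1989 prices) = 36.82·60 + 8.13·35 + 7.35·1227 = 11512.20.
Real growth = 11512.20/8187.65 − 1 = 0.4060.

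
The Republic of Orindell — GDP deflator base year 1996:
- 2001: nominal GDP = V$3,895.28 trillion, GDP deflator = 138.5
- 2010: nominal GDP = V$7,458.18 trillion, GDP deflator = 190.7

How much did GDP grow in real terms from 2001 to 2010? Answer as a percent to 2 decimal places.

Real GDP 2001 = 3895.28 / 1.385 = 2812.48.
Real GDP 2010 = 7458.18 / 1.907 = 3910.95.
Real growth = 3910.95 / 2812.48 − 1 = 0.3906.

39.06%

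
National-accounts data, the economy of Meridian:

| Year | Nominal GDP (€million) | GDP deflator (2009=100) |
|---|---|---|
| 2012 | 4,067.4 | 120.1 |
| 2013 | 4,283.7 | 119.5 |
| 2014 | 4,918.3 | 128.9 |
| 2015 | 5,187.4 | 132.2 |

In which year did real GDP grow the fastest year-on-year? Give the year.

2014

2013: real = 4283.7/1.195 = 3584.69; growth vs 2012 (3386.68) = 5.85%.
2014: real = 4918.3/1.289 = 3815.59; growth vs 2013 (3584.69) = 6.44%.
2015: real = 5187.4/1.322 = 3923.90; growth vs 2014 (3815.59) = 2.84%.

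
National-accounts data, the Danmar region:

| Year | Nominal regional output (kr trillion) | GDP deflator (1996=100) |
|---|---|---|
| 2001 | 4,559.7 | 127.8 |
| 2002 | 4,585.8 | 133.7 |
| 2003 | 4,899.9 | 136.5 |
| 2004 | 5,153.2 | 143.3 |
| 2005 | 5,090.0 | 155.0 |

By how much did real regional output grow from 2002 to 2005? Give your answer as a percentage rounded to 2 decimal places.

Real regional output 2002 = 4585.8/1.337 = 3429.92.
Real regional output 2005 = 5090.0/1.550 = 3283.87.
Change = 3283.87/3429.92 − 1 = -0.0426.

-4.26%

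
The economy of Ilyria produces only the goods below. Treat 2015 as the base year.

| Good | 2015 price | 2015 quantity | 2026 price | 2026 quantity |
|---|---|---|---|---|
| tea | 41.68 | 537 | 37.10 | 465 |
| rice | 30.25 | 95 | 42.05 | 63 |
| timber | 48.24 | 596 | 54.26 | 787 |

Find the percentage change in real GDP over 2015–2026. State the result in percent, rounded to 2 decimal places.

Real GDP 2015 = Nominal GDP 2015 = 41.68·537 + 30.25·95 + 48.24·596 = 54006.95.
Real GDP 2026 (at 2015 prices) = 41.68·465 + 30.25·63 + 48.24·787 = 59251.83.
Real growth = 59251.83/54006.95 − 1 = 0.0971.

9.71%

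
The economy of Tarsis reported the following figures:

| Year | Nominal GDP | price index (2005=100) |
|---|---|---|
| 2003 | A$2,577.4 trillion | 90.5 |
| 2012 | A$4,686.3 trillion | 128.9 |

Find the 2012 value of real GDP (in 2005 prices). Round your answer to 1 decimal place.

A$3,635.6 trillion

Real GDP = Nominal / (price index/100) = 4686.3 / 1.289 = 3635.61.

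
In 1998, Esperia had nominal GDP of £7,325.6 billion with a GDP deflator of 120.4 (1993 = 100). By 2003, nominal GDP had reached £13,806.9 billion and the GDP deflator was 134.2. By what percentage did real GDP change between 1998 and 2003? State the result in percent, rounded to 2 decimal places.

Deflate each year: 1998 → 7325.6/1.204 = 6084.39; 2003 → 13806.9/1.342 = 10288.30.
So real GDP changed by 10288.30/6084.39 − 1 = 0.6909, i.e. 69.09%.

69.09%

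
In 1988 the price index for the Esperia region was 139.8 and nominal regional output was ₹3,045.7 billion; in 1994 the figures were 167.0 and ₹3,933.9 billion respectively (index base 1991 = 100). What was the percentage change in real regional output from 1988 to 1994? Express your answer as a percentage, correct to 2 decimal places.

Real regional output 1988 = 3045.7 / 1.398 = 2178.61.
Real regional output 1994 = 3933.9 / 1.670 = 2355.63.
Real growth = 2355.63 / 2178.61 − 1 = 0.0813.

8.13%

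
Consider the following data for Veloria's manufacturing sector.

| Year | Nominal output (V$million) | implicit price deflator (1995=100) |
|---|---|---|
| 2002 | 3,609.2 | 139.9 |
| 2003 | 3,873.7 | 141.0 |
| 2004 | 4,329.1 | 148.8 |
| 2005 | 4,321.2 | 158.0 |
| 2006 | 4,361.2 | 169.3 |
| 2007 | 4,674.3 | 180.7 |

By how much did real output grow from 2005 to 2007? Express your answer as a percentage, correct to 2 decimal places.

Real output 2005 = 4321.2/1.580 = 2734.94.
Real output 2007 = 4674.3/1.807 = 2586.77.
Change = 2586.77/2734.94 − 1 = -0.0542.

-5.42%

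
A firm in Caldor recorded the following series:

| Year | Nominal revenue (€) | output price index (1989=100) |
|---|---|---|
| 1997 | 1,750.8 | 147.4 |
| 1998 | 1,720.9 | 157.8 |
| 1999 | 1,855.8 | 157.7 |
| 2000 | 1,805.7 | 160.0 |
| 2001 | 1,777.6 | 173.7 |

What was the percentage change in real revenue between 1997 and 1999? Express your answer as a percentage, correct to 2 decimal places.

Real revenue 1997 = 1750.8/1.474 = 1187.79.
Real revenue 1999 = 1855.8/1.577 = 1176.79.
Change = 1176.79/1187.79 − 1 = -0.0093.

-0.93%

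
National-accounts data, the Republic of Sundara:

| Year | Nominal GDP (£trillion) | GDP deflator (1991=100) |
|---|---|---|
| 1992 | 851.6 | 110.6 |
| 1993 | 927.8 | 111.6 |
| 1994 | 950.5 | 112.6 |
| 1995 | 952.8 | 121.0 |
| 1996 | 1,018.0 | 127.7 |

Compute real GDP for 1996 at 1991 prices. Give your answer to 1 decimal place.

£797.2 trillion

Real GDP 1996 = 1018.0 / 1.277 = 797.18.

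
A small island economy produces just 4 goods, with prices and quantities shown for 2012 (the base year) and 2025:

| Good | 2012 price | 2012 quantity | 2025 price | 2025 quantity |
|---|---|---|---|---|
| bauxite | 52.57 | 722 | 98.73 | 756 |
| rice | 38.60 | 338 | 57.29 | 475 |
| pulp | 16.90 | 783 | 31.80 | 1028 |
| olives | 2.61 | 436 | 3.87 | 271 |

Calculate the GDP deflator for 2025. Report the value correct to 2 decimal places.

178.04

Nominal GDP 2025 = 98.73·756 + 57.29·475 + 31.80·1028 + 3.87·271 = 135591.80.
Real GDP 2025 (at 2012 prices) = 52.57·756 + 38.60·475 + 16.90·1028 + 2.61·271 = 76158.43.
Deflator = Nominal/Real × 100 = 135591.80/76158.43 × 100 = 178.039.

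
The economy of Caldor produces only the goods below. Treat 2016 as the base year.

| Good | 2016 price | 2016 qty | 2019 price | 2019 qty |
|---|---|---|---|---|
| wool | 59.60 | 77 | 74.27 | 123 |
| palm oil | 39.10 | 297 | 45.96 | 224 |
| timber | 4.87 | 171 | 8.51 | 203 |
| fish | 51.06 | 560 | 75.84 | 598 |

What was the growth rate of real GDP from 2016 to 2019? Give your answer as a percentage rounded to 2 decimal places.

4.35%

Real GDP 2016 = Nominal GDP 2016 = 59.60·77 + 39.10·297 + 4.87·171 + 51.06·560 = 45628.27.
Real GDP 2019 (at 2016 prices) = 59.60·123 + 39.10·224 + 4.87·203 + 51.06·598 = 47611.69.
Real growth = 47611.69/45628.27 − 1 = 0.0435.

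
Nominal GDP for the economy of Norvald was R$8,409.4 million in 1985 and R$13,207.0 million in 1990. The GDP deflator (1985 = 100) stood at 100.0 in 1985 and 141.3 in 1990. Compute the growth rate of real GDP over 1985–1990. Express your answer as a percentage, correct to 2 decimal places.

11.15%

Real GDP 1985 = 8409.4 / 1.000 = 8409.40.
Real GDP 1990 = 13207.0 / 1.413 = 9346.78.
Real growth = 9346.78 / 8409.40 − 1 = 0.1115.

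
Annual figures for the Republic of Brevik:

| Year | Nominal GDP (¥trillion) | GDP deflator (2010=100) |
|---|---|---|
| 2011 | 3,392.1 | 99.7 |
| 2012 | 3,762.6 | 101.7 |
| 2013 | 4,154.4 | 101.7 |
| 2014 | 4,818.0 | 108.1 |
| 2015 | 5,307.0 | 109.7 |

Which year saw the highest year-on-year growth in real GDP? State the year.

2013

2012: real = 3762.6/1.017 = 3699.71; growth vs 2011 (3402.31) = 8.74%.
2013: real = 4154.4/1.017 = 4084.96; growth vs 2012 (3699.71) = 10.41%.
2014: real = 4818.0/1.081 = 4456.98; growth vs 2013 (4084.96) = 9.11%.
2015: real = 5307.0/1.097 = 4837.74; growth vs 2014 (4456.98) = 8.54%.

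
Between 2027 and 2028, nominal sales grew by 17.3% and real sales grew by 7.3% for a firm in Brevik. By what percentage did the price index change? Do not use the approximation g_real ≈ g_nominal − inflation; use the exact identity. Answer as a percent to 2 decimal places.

(1 + g_nom) = (1 + g_real)(1 + π), so π = 1.1730 / 1.0730 − 1 = 0.09320.

9.32%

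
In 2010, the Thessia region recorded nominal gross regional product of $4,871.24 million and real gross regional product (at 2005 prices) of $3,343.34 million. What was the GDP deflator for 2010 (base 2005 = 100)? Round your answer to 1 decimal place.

GDP deflator = (Nominal / Real) × 100 = 4871.24 / 3343.34 × 100 = 145.70.

145.7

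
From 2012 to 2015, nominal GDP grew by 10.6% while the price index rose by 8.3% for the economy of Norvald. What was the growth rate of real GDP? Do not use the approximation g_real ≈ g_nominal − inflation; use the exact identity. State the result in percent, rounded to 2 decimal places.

(1 + g_nom) = (1 + g_real)(1 + π), so g_real = 1.1060 / 1.0830 − 1 = 0.02124.

2.12%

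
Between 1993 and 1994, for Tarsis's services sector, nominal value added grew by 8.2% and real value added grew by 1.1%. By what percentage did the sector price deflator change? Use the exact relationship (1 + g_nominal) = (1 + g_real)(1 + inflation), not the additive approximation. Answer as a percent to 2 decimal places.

(1 + g_nom) = (1 + g_real)(1 + π), so π = 1.0820 / 1.0110 − 1 = 0.07023.

7.02%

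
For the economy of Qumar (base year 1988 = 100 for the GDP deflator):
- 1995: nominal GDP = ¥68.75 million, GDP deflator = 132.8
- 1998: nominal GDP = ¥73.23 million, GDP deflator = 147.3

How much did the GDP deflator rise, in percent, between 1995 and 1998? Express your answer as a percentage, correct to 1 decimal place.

Price-level change = 147.3 / 132.8 − 1 = 0.1092.

10.9%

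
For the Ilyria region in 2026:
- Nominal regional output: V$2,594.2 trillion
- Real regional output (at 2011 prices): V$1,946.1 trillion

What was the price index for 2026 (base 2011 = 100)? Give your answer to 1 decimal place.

price index = (Nominal / Real) × 100 = 2594.2 / 1946.1 × 100 = 133.30.

133.3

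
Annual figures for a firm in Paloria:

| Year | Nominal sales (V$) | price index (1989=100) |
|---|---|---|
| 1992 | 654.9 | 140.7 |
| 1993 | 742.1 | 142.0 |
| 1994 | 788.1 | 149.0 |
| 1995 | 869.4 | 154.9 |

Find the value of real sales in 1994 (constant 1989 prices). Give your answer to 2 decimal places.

V$528.93

Real sales 1994 = 788.1 / 1.490 = 528.93.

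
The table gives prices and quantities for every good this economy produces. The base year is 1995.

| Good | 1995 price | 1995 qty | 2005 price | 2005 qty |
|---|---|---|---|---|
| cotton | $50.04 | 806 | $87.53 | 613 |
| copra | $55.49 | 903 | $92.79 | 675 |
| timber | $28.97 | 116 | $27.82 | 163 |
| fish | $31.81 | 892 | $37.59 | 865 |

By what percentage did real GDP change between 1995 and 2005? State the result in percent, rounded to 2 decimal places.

Real GDP 1995 = Nominal GDP 1995 = 50.04·806 + 55.49·903 + 28.97·116 + 31.81·892 = 122174.75.
Real GDP 2005 (at 1995 prices) = 50.04·613 + 55.49·675 + 28.97·163 + 31.81·865 = 100368.03.
Real growth = 100368.03/122174.75 − 1 = -0.1785.

-17.85%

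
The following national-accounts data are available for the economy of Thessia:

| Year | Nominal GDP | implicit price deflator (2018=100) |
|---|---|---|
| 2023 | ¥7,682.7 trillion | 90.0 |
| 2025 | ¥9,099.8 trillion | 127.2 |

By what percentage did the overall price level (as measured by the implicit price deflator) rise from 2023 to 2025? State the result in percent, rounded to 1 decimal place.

Price-level change = 127.2 / 90.0 − 1 = 0.4133.

41.3%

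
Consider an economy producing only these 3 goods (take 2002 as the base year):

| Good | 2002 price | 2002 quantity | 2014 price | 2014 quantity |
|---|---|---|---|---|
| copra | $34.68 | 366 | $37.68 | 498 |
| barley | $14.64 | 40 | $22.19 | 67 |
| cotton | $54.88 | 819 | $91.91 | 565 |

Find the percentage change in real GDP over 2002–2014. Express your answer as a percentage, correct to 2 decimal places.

Real GDP 2002 = Nominal GDP 2002 = 34.68·366 + 14.64·40 + 54.88·819 = 58225.20.
Real GDP 2014 (at 2002 prices) = 34.68·498 + 14.64·67 + 54.88·565 = 49258.72.
Real growth = 49258.72/58225.20 − 1 = -0.1540.

-15.40%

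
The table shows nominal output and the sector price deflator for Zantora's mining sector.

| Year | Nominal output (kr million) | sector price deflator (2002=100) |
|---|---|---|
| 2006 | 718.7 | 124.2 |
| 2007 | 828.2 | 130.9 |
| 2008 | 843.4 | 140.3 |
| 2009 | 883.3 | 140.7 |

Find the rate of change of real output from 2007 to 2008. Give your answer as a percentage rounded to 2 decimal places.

-4.99%

Real output 2007 = 828.2/1.309 = 632.70.
Real output 2008 = 843.4/1.403 = 601.14.
Change = 601.14/632.70 − 1 = -0.0499.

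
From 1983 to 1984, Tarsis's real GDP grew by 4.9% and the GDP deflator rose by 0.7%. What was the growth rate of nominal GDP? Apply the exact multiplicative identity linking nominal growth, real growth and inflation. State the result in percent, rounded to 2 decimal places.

(1 + g_nom) = (1 + g_real)(1 + π) = 1.0490 × 1.0070 = 1.05634.

5.63%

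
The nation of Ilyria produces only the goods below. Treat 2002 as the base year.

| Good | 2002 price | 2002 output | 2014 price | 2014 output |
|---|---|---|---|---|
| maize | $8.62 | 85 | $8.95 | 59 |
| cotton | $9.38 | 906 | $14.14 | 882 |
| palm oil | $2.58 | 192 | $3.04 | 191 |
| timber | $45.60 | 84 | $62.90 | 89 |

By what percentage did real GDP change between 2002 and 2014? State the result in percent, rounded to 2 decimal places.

Real GDP 2002 = Nominal GDP 2002 = 8.62·85 + 9.38·906 + 2.58·192 + 45.60·84 = 13556.74.
Real GDP 2014 (at 2002 prices) = 8.62·59 + 9.38·882 + 2.58·191 + 45.60·89 = 13332.92.
Real growth = 13332.92/13556.74 − 1 = -0.0165.

-1.65%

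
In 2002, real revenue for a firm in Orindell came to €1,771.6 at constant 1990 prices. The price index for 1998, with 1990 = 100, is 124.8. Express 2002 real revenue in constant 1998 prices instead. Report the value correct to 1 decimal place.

Real revenue in 1998 prices = Real revenue in 1990 prices × (P_1998/P_1990) = 1771.6 × 1.248 = 2210.96.

€2,211.0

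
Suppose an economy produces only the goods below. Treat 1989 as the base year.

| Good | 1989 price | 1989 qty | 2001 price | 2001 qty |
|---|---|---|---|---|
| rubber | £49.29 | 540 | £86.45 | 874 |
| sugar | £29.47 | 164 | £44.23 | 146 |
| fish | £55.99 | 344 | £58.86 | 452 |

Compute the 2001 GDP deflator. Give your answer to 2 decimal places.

149.43

Nominal GDP 2001 = 86.45·874 + 44.23·146 + 58.86·452 = 108619.60.
Real GDP 2001 (at 1989 prices) = 49.29·874 + 29.47·146 + 55.99·452 = 72689.56.
Deflator = Nominal/Real × 100 = 108619.60/72689.56 × 100 = 149.429.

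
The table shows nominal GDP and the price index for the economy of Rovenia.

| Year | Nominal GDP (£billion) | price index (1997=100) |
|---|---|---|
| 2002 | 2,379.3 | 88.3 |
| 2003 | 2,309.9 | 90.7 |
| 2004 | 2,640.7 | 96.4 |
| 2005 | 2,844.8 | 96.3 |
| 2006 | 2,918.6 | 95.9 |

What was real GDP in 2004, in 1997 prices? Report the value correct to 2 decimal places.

Real GDP 2004 = 2640.7 / 0.964 = 2739.32.

£2,739.32 billion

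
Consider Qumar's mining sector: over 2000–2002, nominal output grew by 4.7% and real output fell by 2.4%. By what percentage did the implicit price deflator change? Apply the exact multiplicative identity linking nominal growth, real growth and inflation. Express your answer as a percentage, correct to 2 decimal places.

7.27%

(1 + g_nom) = (1 + g_real)(1 + π), so π = 1.0470 / 0.9760 − 1 = 0.07275.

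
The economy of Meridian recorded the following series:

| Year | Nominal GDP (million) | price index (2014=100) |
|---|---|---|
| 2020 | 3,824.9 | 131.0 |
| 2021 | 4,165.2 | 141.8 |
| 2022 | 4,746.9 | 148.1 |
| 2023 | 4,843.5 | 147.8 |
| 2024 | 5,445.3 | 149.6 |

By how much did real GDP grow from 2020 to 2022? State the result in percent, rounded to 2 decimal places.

Real GDP 2020 = 3824.9/1.310 = 2919.77.
Real GDP 2022 = 4746.9/1.481 = 3205.20.
Change = 3205.20/2919.77 − 1 = 0.0978.

9.78%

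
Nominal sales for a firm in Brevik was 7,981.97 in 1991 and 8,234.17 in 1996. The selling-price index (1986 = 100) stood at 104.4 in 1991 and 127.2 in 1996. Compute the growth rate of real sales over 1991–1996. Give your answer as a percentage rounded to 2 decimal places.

Real sales 1991 = 7981.97 / 1.044 = 7645.57.
Real sales 1996 = 8234.17 / 1.272 = 6473.40.
Real growth = 6473.40 / 7645.57 − 1 = -0.1533.

-15.33%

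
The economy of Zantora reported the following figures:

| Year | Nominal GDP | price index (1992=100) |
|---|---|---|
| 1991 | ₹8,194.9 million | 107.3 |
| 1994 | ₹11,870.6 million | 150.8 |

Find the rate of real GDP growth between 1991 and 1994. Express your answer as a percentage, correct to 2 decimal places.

Deflate each year: 1991 → 8194.9/1.073 = 7637.37; 1994 → 11870.6/1.508 = 7871.75.
So real GDP changed by 7871.75/7637.37 − 1 = 0.0307, i.e. 3.07%.

3.07%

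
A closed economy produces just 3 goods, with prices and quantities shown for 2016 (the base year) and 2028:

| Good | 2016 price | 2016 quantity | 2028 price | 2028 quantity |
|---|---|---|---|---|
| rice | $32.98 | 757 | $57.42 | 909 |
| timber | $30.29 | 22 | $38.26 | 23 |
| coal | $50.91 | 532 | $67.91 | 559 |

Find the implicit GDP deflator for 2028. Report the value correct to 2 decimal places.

Nominal GDP 2028 = 57.42·909 + 38.26·23 + 67.91·559 = 91036.45.
Real GDP 2028 (at 2016 prices) = 32.98·909 + 30.29·23 + 50.91·559 = 59134.18.
Deflator = Nominal/Real × 100 = 91036.45/59134.18 × 100 = 153.949.

153.95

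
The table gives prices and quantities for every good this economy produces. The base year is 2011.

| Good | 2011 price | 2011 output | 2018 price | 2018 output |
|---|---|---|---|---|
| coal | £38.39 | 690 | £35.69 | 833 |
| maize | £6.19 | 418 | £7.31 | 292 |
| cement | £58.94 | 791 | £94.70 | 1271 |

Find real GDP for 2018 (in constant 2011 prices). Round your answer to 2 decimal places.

Real GDP 2018 = Σ (p_2011 × q_2018) = 38.39·833 + 6.19·292 + 58.94·1271 = 108699.09.

£108699.09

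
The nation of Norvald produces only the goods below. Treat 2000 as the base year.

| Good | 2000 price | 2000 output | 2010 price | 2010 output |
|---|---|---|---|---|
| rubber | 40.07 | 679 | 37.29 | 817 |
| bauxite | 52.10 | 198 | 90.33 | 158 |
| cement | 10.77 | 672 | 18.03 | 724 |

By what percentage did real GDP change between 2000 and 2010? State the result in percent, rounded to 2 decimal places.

8.95%

Real GDP 2000 = Nominal GDP 2000 = 40.07·679 + 52.10·198 + 10.77·672 = 44760.77.
Real GDP 2010 (at 2000 prices) = 40.07·817 + 52.10·158 + 10.77·724 = 48766.47.
Real growth = 48766.47/44760.77 − 1 = 0.0895.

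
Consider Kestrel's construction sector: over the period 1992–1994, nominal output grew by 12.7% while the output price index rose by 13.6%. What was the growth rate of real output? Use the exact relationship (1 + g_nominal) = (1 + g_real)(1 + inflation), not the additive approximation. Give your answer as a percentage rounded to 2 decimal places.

(1 + g_nom) = (1 + g_real)(1 + π), so g_real = 1.1270 / 1.1360 − 1 = -0.00792.

-0.79%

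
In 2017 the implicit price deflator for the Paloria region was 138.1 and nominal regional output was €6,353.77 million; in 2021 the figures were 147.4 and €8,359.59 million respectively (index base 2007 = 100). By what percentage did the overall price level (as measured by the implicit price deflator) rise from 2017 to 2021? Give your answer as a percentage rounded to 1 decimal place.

Price-level change = 147.4 / 138.1 − 1 = 0.0673.

6.7%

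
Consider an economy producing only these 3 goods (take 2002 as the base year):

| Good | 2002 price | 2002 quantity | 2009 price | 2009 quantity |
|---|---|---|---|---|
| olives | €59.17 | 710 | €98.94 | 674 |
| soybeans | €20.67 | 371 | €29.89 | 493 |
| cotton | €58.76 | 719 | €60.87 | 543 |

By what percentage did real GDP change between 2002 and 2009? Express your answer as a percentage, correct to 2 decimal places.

-10.82%

Real GDP 2002 = Nominal GDP 2002 = 59.17·710 + 20.67·371 + 58.76·719 = 91927.71.
Real GDP 2009 (at 2002 prices) = 59.17·674 + 20.67·493 + 58.76·543 = 81977.57.
Real growth = 81977.57/91927.71 − 1 = -0.1082.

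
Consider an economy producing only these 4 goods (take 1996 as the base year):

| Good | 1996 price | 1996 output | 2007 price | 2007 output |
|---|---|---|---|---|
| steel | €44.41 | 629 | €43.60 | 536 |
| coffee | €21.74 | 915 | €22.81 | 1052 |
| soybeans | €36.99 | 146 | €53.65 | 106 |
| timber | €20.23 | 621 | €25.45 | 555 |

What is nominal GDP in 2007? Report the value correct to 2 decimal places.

€67177.37

Nominal GDP 2007 = Σ (p_2007 × q_2007) = 43.60·536 + 22.81·1052 + 53.65·106 + 25.45·555 = 67177.37.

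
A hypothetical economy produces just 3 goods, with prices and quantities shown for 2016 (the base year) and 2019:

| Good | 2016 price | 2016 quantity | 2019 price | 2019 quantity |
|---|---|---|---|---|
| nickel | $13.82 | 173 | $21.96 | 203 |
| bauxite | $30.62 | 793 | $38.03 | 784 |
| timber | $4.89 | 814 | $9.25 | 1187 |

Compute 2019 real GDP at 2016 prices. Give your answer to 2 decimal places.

$32615.97

Real GDP 2019 = Σ (p_2016 × q_2019) = 13.82·203 + 30.62·784 + 4.89·1187 = 32615.97.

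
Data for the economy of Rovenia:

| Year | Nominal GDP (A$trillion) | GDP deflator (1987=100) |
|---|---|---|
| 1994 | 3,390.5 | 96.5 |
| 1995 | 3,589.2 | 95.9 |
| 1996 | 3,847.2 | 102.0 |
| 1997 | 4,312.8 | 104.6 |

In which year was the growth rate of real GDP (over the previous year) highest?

1997

1995: real = 3589.2/0.959 = 3742.65; growth vs 1994 (3513.47) = 6.52%.
1996: real = 3847.2/1.020 = 3771.76; growth vs 1995 (3742.65) = 0.78%.
1997: real = 4312.8/1.046 = 4123.14; growth vs 1996 (3771.76) = 9.32%.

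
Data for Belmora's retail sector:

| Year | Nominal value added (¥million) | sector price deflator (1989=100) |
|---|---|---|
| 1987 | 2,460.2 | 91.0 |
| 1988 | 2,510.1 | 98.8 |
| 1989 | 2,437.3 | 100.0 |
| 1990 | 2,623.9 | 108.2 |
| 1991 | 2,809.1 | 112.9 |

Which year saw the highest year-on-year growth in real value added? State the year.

1991

1988: real = 2510.1/0.988 = 2540.59; growth vs 1987 (2703.52) = -6.03%.
1989: real = 2437.3/1.000 = 2437.30; growth vs 1988 (2540.59) = -4.07%.
1990: real = 2623.9/1.082 = 2425.05; growth vs 1989 (2437.30) = -0.50%.
1991: real = 2809.1/1.129 = 2488.13; growth vs 1990 (2425.05) = 2.60%.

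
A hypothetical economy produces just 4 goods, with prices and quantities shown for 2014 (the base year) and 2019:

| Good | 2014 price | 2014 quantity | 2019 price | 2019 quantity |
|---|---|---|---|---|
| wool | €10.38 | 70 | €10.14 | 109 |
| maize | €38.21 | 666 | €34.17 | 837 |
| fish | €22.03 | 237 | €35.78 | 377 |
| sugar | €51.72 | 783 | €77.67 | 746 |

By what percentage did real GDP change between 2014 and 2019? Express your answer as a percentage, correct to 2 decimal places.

11.28%

Real GDP 2014 = Nominal GDP 2014 = 10.38·70 + 38.21·666 + 22.03·237 + 51.72·783 = 71892.33.
Real GDP 2019 (at 2014 prices) = 10.38·109 + 38.21·837 + 22.03·377 + 51.72·746 = 80001.62.
Real growth = 80001.62/71892.33 − 1 = 0.1128.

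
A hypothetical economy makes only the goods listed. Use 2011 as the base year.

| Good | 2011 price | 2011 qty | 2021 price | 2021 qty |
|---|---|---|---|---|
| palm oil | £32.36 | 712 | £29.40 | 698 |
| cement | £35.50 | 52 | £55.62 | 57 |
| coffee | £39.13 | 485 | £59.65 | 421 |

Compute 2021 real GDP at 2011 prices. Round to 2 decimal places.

£41084.51

Real GDP 2021 = Σ (p_2011 × q_2021) = 32.36·698 + 35.50·57 + 39.13·421 = 41084.51.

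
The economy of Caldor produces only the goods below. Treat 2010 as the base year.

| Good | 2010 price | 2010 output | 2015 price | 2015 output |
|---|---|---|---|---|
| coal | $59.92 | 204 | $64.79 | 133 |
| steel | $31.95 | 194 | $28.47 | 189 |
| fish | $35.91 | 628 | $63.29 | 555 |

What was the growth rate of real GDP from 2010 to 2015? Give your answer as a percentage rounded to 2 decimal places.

Real GDP 2010 = Nominal GDP 2010 = 59.92·204 + 31.95·194 + 35.91·628 = 40973.46.
Real GDP 2015 (at 2010 prices) = 59.92·133 + 31.95·189 + 35.91·555 = 33937.96.
Real growth = 33937.96/40973.46 − 1 = -0.1717.

-17.17%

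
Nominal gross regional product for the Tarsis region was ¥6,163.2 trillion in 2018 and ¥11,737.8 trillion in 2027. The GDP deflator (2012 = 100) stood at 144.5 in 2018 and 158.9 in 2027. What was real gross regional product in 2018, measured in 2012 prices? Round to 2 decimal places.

¥4,265.19 trillion

Real gross regional product = Nominal / (GDP deflator/100) = 6163.2 / 1.445 = 4265.19.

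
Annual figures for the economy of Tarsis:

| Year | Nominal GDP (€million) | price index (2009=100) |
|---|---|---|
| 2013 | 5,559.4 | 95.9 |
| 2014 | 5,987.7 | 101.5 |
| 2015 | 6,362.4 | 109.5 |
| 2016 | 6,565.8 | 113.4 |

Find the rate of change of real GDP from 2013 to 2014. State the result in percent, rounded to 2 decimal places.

1.76%

Real GDP 2013 = 5559.4/0.959 = 5797.08.
Real GDP 2014 = 5987.7/1.015 = 5899.21.
Change = 5899.21/5797.08 − 1 = 0.0176.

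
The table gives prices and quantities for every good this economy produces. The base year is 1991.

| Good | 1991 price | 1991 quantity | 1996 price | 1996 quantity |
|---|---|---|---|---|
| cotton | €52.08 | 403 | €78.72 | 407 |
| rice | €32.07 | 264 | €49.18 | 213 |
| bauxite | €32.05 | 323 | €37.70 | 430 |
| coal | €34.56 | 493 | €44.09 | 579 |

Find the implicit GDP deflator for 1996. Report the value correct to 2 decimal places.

Nominal GDP 1996 = 78.72·407 + 49.18·213 + 37.70·430 + 44.09·579 = 84253.49.
Real GDP 1996 (at 1991 prices) = 52.08·407 + 32.07·213 + 32.05·430 + 34.56·579 = 61819.21.
Deflator = Nominal/Real × 100 = 84253.49/61819.21 × 100 = 136.290.

136.29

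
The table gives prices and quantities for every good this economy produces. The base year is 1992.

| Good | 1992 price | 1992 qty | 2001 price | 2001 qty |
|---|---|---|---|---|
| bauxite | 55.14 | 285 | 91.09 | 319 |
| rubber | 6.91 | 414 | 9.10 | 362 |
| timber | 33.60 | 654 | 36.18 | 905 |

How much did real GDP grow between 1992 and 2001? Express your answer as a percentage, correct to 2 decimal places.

Real GDP 1992 = Nominal GDP 1992 = 55.14·285 + 6.91·414 + 33.60·654 = 40550.04.
Real GDP 2001 (at 1992 prices) = 55.14·319 + 6.91·362 + 33.60·905 = 50499.08.
Real growth = 50499.08/40550.04 − 1 = 0.2454.

24.54%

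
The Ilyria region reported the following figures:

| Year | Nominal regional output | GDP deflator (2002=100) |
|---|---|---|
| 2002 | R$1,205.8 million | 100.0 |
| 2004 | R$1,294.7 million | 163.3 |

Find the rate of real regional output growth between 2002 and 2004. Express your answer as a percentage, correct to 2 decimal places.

-34.25%

Real regional output 2002 = 1205.8 / 1.000 = 1205.80.
Real regional output 2004 = 1294.7 / 1.633 = 792.84.
Real growth = 792.84 / 1205.80 − 1 = -0.3425.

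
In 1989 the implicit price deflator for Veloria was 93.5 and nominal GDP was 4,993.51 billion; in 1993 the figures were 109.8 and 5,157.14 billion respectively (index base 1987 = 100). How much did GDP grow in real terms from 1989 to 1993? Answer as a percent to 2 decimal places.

-12.05%

Real GDP 1989 = 4993.51 / 0.935 = 5340.65.
Real GDP 1993 = 5157.14 / 1.098 = 4696.85.
Real growth = 4696.85 / 5340.65 − 1 = -0.1205.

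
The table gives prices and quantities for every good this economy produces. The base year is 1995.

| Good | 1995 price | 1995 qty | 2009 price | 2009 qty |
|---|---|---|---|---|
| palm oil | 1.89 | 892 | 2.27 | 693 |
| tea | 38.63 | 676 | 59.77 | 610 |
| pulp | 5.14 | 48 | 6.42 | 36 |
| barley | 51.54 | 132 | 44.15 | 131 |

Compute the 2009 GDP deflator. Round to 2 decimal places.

Nominal GDP 2009 = 2.27·693 + 59.77·610 + 6.42·36 + 44.15·131 = 44047.58.
Real GDP 2009 (at 1995 prices) = 1.89·693 + 38.63·610 + 5.14·36 + 51.54·131 = 31810.85.
Deflator = Nominal/Real × 100 = 44047.58/31810.85 × 100 = 138.467.

138.47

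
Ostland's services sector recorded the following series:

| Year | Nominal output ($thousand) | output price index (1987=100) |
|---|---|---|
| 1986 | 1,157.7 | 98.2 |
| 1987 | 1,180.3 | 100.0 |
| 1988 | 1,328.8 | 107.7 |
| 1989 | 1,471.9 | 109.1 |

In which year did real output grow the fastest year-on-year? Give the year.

1989

1987: real = 1180.3/1.000 = 1180.30; growth vs 1986 (1178.92) = 0.12%.
1988: real = 1328.8/1.077 = 1233.80; growth vs 1987 (1180.30) = 4.53%.
1989: real = 1471.9/1.091 = 1349.13; growth vs 1988 (1233.80) = 9.35%.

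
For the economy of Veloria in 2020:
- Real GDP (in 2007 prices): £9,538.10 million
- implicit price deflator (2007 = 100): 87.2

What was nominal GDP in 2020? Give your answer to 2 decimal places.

£8,317.22 million

Nominal GDP = Real × (implicit price deflator/100) = 9538.10 × 0.872 = 8317.22.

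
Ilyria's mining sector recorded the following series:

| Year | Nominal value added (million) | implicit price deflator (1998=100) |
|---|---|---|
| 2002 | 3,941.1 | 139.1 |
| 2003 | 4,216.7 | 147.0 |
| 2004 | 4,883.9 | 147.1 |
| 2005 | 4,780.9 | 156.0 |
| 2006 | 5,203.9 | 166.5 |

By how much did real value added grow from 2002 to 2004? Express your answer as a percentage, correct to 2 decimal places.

17.18%

Real value added 2002 = 3941.1/1.391 = 2833.29.
Real value added 2004 = 4883.9/1.471 = 3320.12.
Change = 3320.12/2833.29 − 1 = 0.1718.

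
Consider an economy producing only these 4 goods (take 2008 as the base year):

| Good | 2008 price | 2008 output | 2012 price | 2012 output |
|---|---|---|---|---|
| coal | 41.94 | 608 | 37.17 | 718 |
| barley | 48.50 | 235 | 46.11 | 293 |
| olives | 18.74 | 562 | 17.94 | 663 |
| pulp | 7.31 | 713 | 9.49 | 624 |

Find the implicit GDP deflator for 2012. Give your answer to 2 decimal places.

Nominal GDP 2012 = 37.17·718 + 46.11·293 + 17.94·663 + 9.49·624 = 58014.27.
Real GDP 2012 (at 2008 prices) = 41.94·718 + 48.50·293 + 18.74·663 + 7.31·624 = 61309.48.
Deflator = Nominal/Real × 100 = 58014.27/61309.48 × 100 = 94.625.

94.63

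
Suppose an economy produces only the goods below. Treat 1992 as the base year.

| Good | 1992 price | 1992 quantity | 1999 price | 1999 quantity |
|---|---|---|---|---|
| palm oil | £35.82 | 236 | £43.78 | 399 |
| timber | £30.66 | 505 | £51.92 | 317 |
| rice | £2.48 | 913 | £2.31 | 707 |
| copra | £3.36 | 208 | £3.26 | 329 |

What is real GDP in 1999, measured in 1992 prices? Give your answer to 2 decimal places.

Real GDP 1999 = Σ (p_1992 × q_1999) = 35.82·399 + 30.66·317 + 2.48·707 + 3.36·329 = 26870.20.

£26870.20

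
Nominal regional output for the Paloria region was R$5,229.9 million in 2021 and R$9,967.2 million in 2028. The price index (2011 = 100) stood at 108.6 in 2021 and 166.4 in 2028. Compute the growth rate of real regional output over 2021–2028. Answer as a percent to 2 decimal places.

Deflate each year: 2021 → 5229.9/1.086 = 4815.75; 2028 → 9967.2/1.664 = 5989.90.
So real regional output changed by 5989.90/4815.75 − 1 = 0.2438, i.e. 24.38%.

24.38%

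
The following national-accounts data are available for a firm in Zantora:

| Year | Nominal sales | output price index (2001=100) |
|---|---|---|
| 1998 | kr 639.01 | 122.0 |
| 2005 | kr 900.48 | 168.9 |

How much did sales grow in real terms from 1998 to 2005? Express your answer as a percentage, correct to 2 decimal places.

Deflate each year: 1998 → 639.01/1.220 = 523.78; 2005 → 900.48/1.689 = 533.14.
So real sales changed by 533.14/523.78 − 1 = 0.0179, i.e. 1.79%.

1.79%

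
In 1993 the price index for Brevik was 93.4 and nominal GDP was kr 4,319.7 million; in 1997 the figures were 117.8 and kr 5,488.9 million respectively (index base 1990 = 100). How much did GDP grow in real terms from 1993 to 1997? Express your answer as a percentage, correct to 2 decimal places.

Real GDP 1993 = 4319.7 / 0.934 = 4624.95.
Real GDP 1997 = 5488.9 / 1.178 = 4659.51.
Real growth = 4659.51 / 4624.95 − 1 = 0.0075.

0.75%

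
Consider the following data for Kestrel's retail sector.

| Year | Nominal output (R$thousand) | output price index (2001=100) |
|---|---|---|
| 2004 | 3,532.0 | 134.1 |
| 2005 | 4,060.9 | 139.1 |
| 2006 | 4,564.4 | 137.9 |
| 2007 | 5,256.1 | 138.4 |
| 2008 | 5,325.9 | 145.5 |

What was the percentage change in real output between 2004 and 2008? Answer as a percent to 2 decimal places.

38.98%

Real output 2004 = 3532.0/1.341 = 2633.86.
Real output 2008 = 5325.9/1.455 = 3660.41.
Change = 3660.41/2633.86 − 1 = 0.3898.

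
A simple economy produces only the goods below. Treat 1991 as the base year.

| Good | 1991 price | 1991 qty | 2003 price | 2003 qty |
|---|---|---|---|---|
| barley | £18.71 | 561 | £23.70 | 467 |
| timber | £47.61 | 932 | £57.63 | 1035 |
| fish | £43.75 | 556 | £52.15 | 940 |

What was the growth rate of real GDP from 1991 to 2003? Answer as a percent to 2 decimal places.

25.19%

Real GDP 1991 = Nominal GDP 1991 = 18.71·561 + 47.61·932 + 43.75·556 = 79193.83.
Real GDP 2003 (at 1991 prices) = 18.71·467 + 47.61·1035 + 43.75·940 = 99138.92.
Real growth = 99138.92/79193.83 − 1 = 0.2519.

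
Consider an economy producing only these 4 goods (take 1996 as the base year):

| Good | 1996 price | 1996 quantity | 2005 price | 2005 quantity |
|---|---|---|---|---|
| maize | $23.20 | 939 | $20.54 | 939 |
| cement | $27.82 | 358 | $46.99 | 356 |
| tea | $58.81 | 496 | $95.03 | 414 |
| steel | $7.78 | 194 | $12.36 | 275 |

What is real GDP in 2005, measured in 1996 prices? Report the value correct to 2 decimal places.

Real GDP 2005 = Σ (p_1996 × q_2005) = 23.20·939 + 27.82·356 + 58.81·414 + 7.78·275 = 58175.56.

$58175.56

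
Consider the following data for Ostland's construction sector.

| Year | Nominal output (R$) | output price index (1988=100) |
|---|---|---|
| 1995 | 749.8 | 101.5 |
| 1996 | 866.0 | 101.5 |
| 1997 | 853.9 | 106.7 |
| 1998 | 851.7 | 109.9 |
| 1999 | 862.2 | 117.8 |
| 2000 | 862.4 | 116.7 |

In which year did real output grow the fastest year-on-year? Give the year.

1996: real = 866.0/1.015 = 853.20; growth vs 1995 (738.72) = 15.50%.
1997: real = 853.9/1.067 = 800.28; growth vs 1996 (853.20) = -6.20%.
1998: real = 851.7/1.099 = 774.98; growth vs 1997 (800.28) = -3.16%.
1999: real = 862.2/1.178 = 731.92; growth vs 1998 (774.98) = -5.56%.
2000: real = 862.4/1.167 = 738.99; growth vs 1999 (731.92) = 0.97%.

1996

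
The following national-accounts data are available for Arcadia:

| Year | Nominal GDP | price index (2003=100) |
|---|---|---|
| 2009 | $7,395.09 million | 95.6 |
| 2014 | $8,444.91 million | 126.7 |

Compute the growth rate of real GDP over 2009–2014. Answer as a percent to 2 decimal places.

-13.83%

Deflate each year: 2009 → 7395.09/0.956 = 7735.45; 2014 → 8444.91/1.267 = 6665.28.
So real GDP changed by 6665.28/7735.45 − 1 = -0.1383, i.e. -13.83%.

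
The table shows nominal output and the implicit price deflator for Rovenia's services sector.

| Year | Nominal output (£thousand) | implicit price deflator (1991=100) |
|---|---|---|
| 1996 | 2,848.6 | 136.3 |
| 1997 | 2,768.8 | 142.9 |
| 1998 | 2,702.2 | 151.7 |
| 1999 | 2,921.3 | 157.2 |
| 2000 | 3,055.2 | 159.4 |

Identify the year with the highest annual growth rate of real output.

1999

1997: real = 2768.8/1.429 = 1937.58; growth vs 1996 (2089.95) = -7.29%.
1998: real = 2702.2/1.517 = 1781.28; growth vs 1997 (1937.58) = -8.07%.
1999: real = 2921.3/1.572 = 1858.33; growth vs 1998 (1781.28) = 4.33%.
2000: real = 3055.2/1.594 = 1916.69; growth vs 1999 (1858.33) = 3.14%.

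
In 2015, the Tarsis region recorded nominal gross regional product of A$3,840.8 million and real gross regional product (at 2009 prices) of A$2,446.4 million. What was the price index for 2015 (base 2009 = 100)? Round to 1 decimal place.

157.0

price index = (Nominal / Real) × 100 = 3840.8 / 2446.4 × 100 = 157.00.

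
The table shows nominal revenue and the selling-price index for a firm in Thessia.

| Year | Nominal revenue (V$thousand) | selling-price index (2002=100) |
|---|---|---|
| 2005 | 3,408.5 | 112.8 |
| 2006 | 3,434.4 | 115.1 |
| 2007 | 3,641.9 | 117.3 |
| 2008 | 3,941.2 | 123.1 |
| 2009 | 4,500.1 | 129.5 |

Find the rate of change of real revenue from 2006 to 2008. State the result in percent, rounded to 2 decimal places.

Real revenue 2006 = 3434.4/1.151 = 2983.84.
Real revenue 2008 = 3941.2/1.231 = 3201.62.
Change = 3201.62/2983.84 − 1 = 0.0730.

7.30%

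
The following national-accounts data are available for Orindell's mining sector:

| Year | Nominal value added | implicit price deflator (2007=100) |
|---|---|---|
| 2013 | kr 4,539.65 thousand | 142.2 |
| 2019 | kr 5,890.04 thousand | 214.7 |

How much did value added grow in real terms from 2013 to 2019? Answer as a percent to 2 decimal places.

Real value added 2013 = 4539.65 / 1.422 = 3192.44.
Real value added 2019 = 5890.04 / 2.147 = 2743.38.
Real growth = 2743.38 / 3192.44 − 1 = -0.1407.

-14.07%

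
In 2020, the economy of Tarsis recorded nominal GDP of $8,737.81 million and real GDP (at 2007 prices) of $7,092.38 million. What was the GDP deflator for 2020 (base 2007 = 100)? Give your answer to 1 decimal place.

GDP deflator = (Nominal / Real) × 100 = 8737.81 / 7092.38 × 100 = 123.20.

123.2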